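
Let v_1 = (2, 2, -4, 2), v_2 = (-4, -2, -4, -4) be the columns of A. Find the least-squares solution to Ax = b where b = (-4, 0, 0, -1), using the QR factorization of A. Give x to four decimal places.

v_1 = (2, 2, -4, 2); ‖v_1‖ = 5.2915, so e_1 = (0.3780, 0.3780, -0.7559, 0.3780).
e_1·v_2 = 0.3780·(-4) + 0.3780·(-2) + (-0.7559)·(-4) + 0.3780·(-4) = -0.7559.
u_2 = v_2 + 0.7559·e_1 = (-3.7143, -1.7143, -4.5714, -3.7143).
‖u_2‖ = 7.1714, so e_2 = (-0.5179, -0.2390, -0.6375, -0.5179).
Qᵀb = (-1.8898, 2.5897).
Back-substitute: x_2 = 2.5897/7.1714 = 0.3611.
x_1 = (-1.8898 + 0.7559·0.3611)/5.2915 = -0.3056.

x = (-0.3056, 0.3611)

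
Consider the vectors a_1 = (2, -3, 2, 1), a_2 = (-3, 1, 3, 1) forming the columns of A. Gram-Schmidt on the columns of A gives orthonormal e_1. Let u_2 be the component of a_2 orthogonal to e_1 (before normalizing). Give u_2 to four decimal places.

u_2 = (-2.7778, 0.6667, 3.2222, 1.1111)

a_1 = (2, -3, 2, 1); ‖a_1‖ = 4.2426, so e_1 = (0.4714, -0.7071, 0.4714, 0.2357).
e_1·a_2 = 0.4714·(-3) + (-0.7071)·1 + 0.4714·3 + 0.2357·1 = -0.4714.
u_2 = a_2 + 0.4714·e_1 = (-2.7778, 0.6667, 3.2222, 1.1111).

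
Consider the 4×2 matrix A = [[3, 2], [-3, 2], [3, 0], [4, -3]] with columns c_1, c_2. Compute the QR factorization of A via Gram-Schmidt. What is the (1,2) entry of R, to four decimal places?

c_1 = (3, -3, 3, 4); ‖c_1‖ = 6.5574, so e_1 = (0.4575, -0.4575, 0.4575, 0.6100).
r_{12} = e_1·c_2 = -1.8300.

r_{12} = -1.8300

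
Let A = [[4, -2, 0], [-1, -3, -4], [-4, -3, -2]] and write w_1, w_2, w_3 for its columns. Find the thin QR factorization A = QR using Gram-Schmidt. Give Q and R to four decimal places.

Q = [[0.6963, -0.6289, 0.3459], [-0.1741, -0.6155, -0.7687], [-0.6963, -0.4750, 0.5381]], R = [[5.7446, 1.2185, 2.0889], [0.0000, 4.5294, 3.4121], [0.0000, 0.0000, 1.9985]]

w_1 = (4, -1, -4); ‖w_1‖ = 5.7446, so e_1 = (0.6963, -0.1741, -0.6963).
e_1·w_2 = 0.6963·(-2) + (-0.1741)·(-3) + (-0.6963)·(-3) = 1.2185.
u_2 = w_2 − 1.2185·e_1 = (-2.8485, -2.7879, -2.1515).
‖u_2‖ = 4.5294, so e_2 = (-0.6289, -0.6155, -0.4750).
e_1·w_3 = 0.6963·0 + (-0.1741)·(-4) + (-0.6963)·(-2) = 2.0889; e_2·w_3 = (-0.6289)·0 + (-0.6155)·(-4) + (-0.4750)·(-2) = 3.4121.
u_3 = w_3 − 2.0889·e_1 − 3.4121·e_2 = (0.6913, -1.5362, 1.0753).
‖u_3‖ = 1.9985, so e_3 = (0.3459, -0.7687, 0.5381).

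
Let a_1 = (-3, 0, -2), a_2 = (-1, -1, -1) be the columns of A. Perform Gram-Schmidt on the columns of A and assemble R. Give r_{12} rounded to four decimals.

a_1 = (-3, 0, -2); ‖a_1‖ = 3.6056, so q_1 = (-0.8321, 0.0000, -0.5547).
r_{12} = q_1·a_2 = 1.3868.

r_{12} = 1.3868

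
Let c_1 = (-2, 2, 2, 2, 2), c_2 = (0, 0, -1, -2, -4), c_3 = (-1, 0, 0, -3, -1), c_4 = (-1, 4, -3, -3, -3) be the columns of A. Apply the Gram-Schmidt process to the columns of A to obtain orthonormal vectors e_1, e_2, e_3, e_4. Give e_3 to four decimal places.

e_1 = c_1/‖c_1‖ = (-2, 2, 2, 2, 2)/4.4721 = (-0.4472, 0.4472, 0.4472, 0.4472, 0.4472).
r_{12} = e_1·c_2 = -3.1305.
u_2 = c_2 + 3.1305·e_1 = (-1.4000, 1.4000, 0.4000, -0.6000, -2.6000).
‖u_2‖ = 3.3466, so e_2 = (-0.4183, 0.4183, 0.1195, -0.1793, -0.7769).
r_{13} = e_1·c_3 = -1.3416; r_{23} = e_2·c_3 = 1.7331.
u_3 = c_3 + 1.3416·e_1 − 1.7331·e_2 = (-0.8750, -0.1250, 0.3929, -2.0893, 0.9464).
‖u_3‖ = 2.4893, so e_3 = (-0.3515, -0.0502, 0.1578, -0.8393, 0.3802).

e_3 = (-0.3515, -0.0502, 0.1578, -0.8393, 0.3802)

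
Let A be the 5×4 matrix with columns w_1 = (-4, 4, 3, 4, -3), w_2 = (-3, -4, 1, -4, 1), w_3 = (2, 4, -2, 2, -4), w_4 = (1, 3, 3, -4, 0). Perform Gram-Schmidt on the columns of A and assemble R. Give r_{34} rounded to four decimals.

r_{34} = 0.8432

w_1 = (-4, 4, 3, 4, -3); ‖w_1‖ = 8.1240, so e_1 = (-0.4924, 0.4924, 0.3693, 0.4924, -0.3693).
e_1·w_2 = (-0.4924)·(-3) + 0.4924·(-4) + 0.3693·1 + 0.4924·(-4) + (-0.3693)·1 = -2.4618.
u_2 = w_2 + 2.4618·e_1 = (-4.2121, -2.7879, 1.9091, -2.7879, 0.0909).
‖u_2‖ = 6.0778, so e_2 = (-0.6930, -0.4587, 0.3141, -0.4587, 0.0150).
e_1·w_3 = (-0.4924)·2 + 0.4924·4 + 0.3693·(-2) + 0.4924·2 + (-0.3693)·(-4) = 2.7080; e_2·w_3 = (-0.6930)·2 + (-0.4587)·4 + 0.3141·(-2) + (-0.4587)·2 + 0.0150·(-4) = -4.8263.
u_3 = w_3 − 2.7080·e_1 + 4.8263·e_2 = (-0.0115, 0.4528, -1.4840, -1.5472, -2.9278).
‖u_3‖ = 3.6569, so e_3 = (-0.0031, 0.1238, -0.4058, -0.4231, -0.8006).
r_{34} = e_3·w_4 = 0.8432.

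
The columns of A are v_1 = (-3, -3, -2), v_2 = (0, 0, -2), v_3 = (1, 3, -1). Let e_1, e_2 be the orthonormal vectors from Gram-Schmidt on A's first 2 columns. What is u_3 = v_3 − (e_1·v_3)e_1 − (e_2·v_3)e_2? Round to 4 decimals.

u_3 = (-1.0000, 1.0000, 0.0000)

v_1 = (-3, -3, -2); ‖v_1‖ = 4.6904, so e_1 = (-0.6396, -0.6396, -0.4264).
e_1·v_2 = (-0.6396)·0 + (-0.6396)·0 + (-0.4264)·(-2) = 0.8528.
u_2 = v_2 − 0.8528·e_1 = (0.5455, 0.5455, -1.6364).
‖u_2‖ = 1.8091, so e_2 = (0.3015, 0.3015, -0.9045).
e_1·v_3 = (-0.6396)·1 + (-0.6396)·3 + (-0.4264)·(-1) = -2.1320; e_2·v_3 = 0.3015·1 + 0.3015·3 + (-0.9045)·(-1) = 2.1106.
u_3 = v_3 + 2.1320·e_1 − 2.1106·e_2 = (-1.0000, 1.0000, 0.0000).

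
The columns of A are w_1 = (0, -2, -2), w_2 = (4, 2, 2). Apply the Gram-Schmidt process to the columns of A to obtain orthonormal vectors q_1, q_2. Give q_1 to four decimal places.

w_1 = (0, -2, -2); ‖w_1‖ = 2.8284, so q_1 = (0.0000, -0.7071, -0.7071).

q_1 = (0.0000, -0.7071, -0.7071)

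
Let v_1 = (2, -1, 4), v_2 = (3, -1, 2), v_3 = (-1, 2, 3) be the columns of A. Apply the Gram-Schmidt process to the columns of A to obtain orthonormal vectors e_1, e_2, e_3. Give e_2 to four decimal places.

v_1 = (2, -1, 4); ‖v_1‖ = 4.5826, so e_1 = (0.4364, -0.2182, 0.8729).
e_1·v_2 = 0.4364·3 + (-0.2182)·(-1) + 0.8729·2 = 3.2733.
u_2 = v_2 − 3.2733·e_1 = (1.5714, -0.2857, -0.8571).
‖u_2‖ = 1.8127, so e_2 = (0.8669, -0.1576, -0.4729).

e_2 = (0.8669, -0.1576, -0.4729)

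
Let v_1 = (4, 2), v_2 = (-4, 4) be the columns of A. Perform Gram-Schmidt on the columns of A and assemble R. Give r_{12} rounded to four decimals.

v_1 = (4, 2); ‖v_1‖ = 4.4721, so e_1 = (0.8944, 0.4472).
r_{12} = e_1·v_2 = -1.7889.

r_{12} = -1.7889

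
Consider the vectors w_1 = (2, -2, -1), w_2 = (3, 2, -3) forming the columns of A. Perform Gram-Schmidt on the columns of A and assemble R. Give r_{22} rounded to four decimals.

w_1 = (2, -2, -1); ‖w_1‖ = 3.0000, so e_1 = (0.6667, -0.6667, -0.3333).
e_1·w_2 = 0.6667·3 + (-0.6667)·2 + (-0.3333)·(-3) = 1.6667.
u_2 = w_2 − 1.6667·e_1 = (1.8889, 3.1111, -2.4444).
r_{22} = ‖u_2‖ = 4.3843.

r_{22} = 4.3843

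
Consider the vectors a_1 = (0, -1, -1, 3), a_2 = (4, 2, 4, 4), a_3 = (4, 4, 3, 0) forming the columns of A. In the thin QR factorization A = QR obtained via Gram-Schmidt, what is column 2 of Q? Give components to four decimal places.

q_2 = (0.5730, 0.3647, 0.6512, 0.3386)

a_1 = (0, -1, -1, 3); ‖a_1‖ = 3.3166, so q_1 = (0.0000, -0.3015, -0.3015, 0.9045).
q_1·a_2 = 0.0000·4 + (-0.3015)·2 + (-0.3015)·4 + 0.9045·4 = 1.8091.
u_2 = a_2 − 1.8091·q_1 = (4.0000, 2.5455, 4.5455, 2.3636).
‖u_2‖ = 6.9805, so q_2 = (0.5730, 0.3647, 0.6512, 0.3386).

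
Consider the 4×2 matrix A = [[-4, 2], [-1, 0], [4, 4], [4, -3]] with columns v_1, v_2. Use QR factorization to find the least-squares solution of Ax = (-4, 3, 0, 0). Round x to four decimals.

x = (0.2456, -0.2420)

v_1 = (-4, -1, 4, 4); ‖v_1‖ = 7.0000, so q_1 = (-0.5714, -0.1429, 0.5714, 0.5714).
q_1·v_2 = (-0.5714)·2 + (-0.1429)·0 + 0.5714·4 + 0.5714·(-3) = -0.5714.
u_2 = v_2 + 0.5714·q_1 = (1.6735, -0.0816, 4.3265, -2.6735).
‖u_2‖ = 5.3548, so q_2 = (0.3125, -0.0152, 0.8080, -0.4993).
Qᵀb = (1.8571, -1.2958).
Back-substitute: x_2 = -1.2958/5.3548 = -0.2420.
x_1 = (1.8571 + 0.5714·(-0.2420))/7.0000 = 0.2456.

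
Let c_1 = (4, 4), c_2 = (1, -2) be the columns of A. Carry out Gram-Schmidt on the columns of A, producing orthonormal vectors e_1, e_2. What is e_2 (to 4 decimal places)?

e_1 = c_1/‖c_1‖ = (4, 4)/5.6569 = (0.7071, 0.7071).
r_{12} = e_1·c_2 = -0.7071.
u_2 = c_2 + 0.7071·e_1 = (1.5000, -1.5000).
‖u_2‖ = 2.1213, so e_2 = (0.7071, -0.7071).

e_2 = (0.7071, -0.7071)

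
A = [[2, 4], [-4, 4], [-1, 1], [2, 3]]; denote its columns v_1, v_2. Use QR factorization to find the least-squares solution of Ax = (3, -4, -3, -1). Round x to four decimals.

v_1 = (2, -4, -1, 2); ‖v_1‖ = 5.0000, so e_1 = (0.4000, -0.8000, -0.2000, 0.4000).
e_1·v_2 = 0.4000·4 + (-0.8000)·4 + (-0.2000)·1 + 0.4000·3 = -0.6000.
u_2 = v_2 + 0.6000·e_1 = (4.2400, 3.5200, 0.8800, 3.2400).
‖u_2‖ = 6.4529, so e_2 = (0.6571, 0.5455, 0.1364, 0.5021).
Qᵀb = (4.6000, -1.1220).
Back-substitute: x_2 = -1.1220/6.4529 = -0.1739.
x_1 = (4.6000 + 0.6000·(-0.1739))/5.0000 = 0.8991.

x = (0.8991, -0.1739)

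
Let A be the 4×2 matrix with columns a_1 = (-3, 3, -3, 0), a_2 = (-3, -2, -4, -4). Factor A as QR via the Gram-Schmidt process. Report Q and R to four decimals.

a_1 = (-3, 3, -3, 0); ‖a_1‖ = 5.1962, so e_1 = (-0.5774, 0.5774, -0.5774, 0.0000).
e_1·a_2 = (-0.5774)·(-3) + 0.5774·(-2) + (-0.5774)·(-4) + 0.0000·(-4) = 2.8868.
u_2 = a_2 − 2.8868·e_1 = (-1.3333, -3.6667, -2.3333, -4.0000).
‖u_2‖ = 6.0553, so e_2 = (-0.2202, -0.6055, -0.3853, -0.6606).

Q = [[-0.5774, -0.2202], [0.5774, -0.6055], [-0.5774, -0.3853], [0.0000, -0.6606]], R = [[5.1962, 2.8868], [0.0000, 6.0553]]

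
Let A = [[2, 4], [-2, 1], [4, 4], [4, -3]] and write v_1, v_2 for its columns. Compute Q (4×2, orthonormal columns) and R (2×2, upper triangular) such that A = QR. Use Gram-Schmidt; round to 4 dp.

Q = [[0.3162, 0.5569], [-0.3162, 0.2387], [0.6325, 0.4773], [0.6325, -0.6364]], R = [[6.3246, 1.5811], [0.0000, 6.2849]]

v_1 = (2, -2, 4, 4); ‖v_1‖ = 6.3246, so q_1 = (0.3162, -0.3162, 0.6325, 0.6325).
q_1·v_2 = 0.3162·4 + (-0.3162)·1 + 0.6325·4 + 0.6325·(-3) = 1.5811.
u_2 = v_2 − 1.5811·q_1 = (3.5000, 1.5000, 3.0000, -4.0000).
‖u_2‖ = 6.2849, so q_2 = (0.5569, 0.2387, 0.4773, -0.6364).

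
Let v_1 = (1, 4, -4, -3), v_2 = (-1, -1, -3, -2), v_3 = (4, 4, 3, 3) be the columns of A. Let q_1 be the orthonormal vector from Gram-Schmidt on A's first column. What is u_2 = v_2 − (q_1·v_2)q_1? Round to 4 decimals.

u_2 = (-1.3095, -2.2381, -1.7619, -1.0714)

v_1 = (1, 4, -4, -3); ‖v_1‖ = 6.4807, so q_1 = (0.1543, 0.6172, -0.6172, -0.4629).
q_1·v_2 = 0.1543·(-1) + 0.6172·(-1) + (-0.6172)·(-3) + (-0.4629)·(-2) = 2.0059.
u_2 = v_2 − 2.0059·q_1 = (-1.3095, -2.2381, -1.7619, -1.0714).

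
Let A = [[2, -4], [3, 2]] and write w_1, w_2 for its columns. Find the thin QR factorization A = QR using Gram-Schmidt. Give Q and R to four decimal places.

Q = [[0.5547, -0.8321], [0.8321, 0.5547]], R = [[3.6056, -0.5547], [0.0000, 4.4376]]

w_1 = (2, 3); ‖w_1‖ = 3.6056, so e_1 = (0.5547, 0.8321).
e_1·w_2 = 0.5547·(-4) + 0.8321·2 = -0.5547.
u_2 = w_2 + 0.5547·e_1 = (-3.6923, 2.4615).
‖u_2‖ = 4.4376, so e_2 = (-0.8321, 0.5547).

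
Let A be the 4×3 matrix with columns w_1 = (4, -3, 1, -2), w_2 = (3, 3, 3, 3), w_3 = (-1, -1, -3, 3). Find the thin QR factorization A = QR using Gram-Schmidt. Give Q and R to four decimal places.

e_1 = w_1/‖w_1‖ = (4, -3, 1, -2)/5.4772 = (0.7303, -0.5477, 0.1826, -0.3651).
r_{12} = e_1·w_2 = 0.0000.
u_2 = w_2 + 0.0000·e_1 = (3.0000, 3.0000, 3.0000, 3.0000).
‖u_2‖ = 6.0000, so e_2 = (0.5000, 0.5000, 0.5000, 0.5000).
r_{13} = e_1·w_3 = -1.8257; r_{23} = e_2·w_3 = -1.0000.
u_3 = w_3 + 1.8257·e_1 + 1.0000·e_2 = (0.8333, -1.5000, -2.1667, 2.8333).
‖u_3‖ = 3.9581, so e_3 = (0.2105, -0.3790, -0.5474, 0.7158).

Q = [[0.7303, 0.5000, 0.2105], [-0.5477, 0.5000, -0.3790], [0.1826, 0.5000, -0.5474], [-0.3651, 0.5000, 0.7158]], R = [[5.4772, 0.0000, -1.8257], [0.0000, 6.0000, -1.0000], [0.0000, 0.0000, 3.9581]]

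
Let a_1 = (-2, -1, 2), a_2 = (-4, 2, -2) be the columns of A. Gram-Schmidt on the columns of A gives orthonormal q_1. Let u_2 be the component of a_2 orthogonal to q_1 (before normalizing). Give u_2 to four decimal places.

u_2 = (-3.5556, 2.2222, -2.4444)

q_1 = a_1/‖a_1‖ = (-2, -1, 2)/3.0000 = (-0.6667, -0.3333, 0.6667).
r_{12} = q_1·a_2 = 0.6667.
u_2 = a_2 − 0.6667·q_1 = (-3.5556, 2.2222, -2.4444).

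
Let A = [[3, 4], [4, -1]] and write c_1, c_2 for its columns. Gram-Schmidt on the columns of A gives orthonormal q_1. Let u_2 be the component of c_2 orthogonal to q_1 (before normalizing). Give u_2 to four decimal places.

c_1 = (3, 4); ‖c_1‖ = 5.0000, so q_1 = (0.6000, 0.8000).
q_1·c_2 = 0.6000·4 + 0.8000·(-1) = 1.6000.
u_2 = c_2 − 1.6000·q_1 = (3.0400, -2.2800).

u_2 = (3.0400, -2.2800)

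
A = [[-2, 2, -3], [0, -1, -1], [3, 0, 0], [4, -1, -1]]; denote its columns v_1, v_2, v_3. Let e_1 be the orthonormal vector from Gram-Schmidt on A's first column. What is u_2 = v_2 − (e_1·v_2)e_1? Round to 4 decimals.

u_2 = (1.4483, -1.0000, 0.8276, 0.1034)

v_1 = (-2, 0, 3, 4); ‖v_1‖ = 5.3852, so e_1 = (-0.3714, 0.0000, 0.5571, 0.7428).
e_1·v_2 = (-0.3714)·2 + 0.0000·(-1) + 0.5571·0 + 0.7428·(-1) = -1.4856.
u_2 = v_2 + 1.4856·e_1 = (1.4483, -1.0000, 0.8276, 0.1034).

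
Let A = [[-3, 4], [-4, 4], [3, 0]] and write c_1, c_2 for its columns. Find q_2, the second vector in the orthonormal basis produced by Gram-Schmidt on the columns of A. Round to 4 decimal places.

c_1 = (-3, -4, 3); ‖c_1‖ = 5.8310, so q_1 = (-0.5145, -0.6860, 0.5145).
q_1·c_2 = (-0.5145)·4 + (-0.6860)·4 + 0.5145·0 = -4.8020.
u_2 = c_2 + 4.8020·q_1 = (1.5294, 0.7059, 2.4706).
‖u_2‖ = 2.9902, so q_2 = (0.5115, 0.2361, 0.8262).

q_2 = (0.5115, 0.2361, 0.8262)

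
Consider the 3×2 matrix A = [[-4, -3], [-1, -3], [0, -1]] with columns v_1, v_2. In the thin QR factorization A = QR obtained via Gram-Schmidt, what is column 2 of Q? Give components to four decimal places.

q_2 = (0.2205, -0.8820, -0.4165)

v_1 = (-4, -1, 0); ‖v_1‖ = 4.1231, so q_1 = (-0.9701, -0.2425, 0.0000).
q_1·v_2 = (-0.9701)·(-3) + (-0.2425)·(-3) + 0.0000·(-1) = 3.6380.
u_2 = v_2 − 3.6380·q_1 = (0.5294, -2.1176, -1.0000).
‖u_2‖ = 2.4010, so q_2 = (0.2205, -0.8820, -0.4165).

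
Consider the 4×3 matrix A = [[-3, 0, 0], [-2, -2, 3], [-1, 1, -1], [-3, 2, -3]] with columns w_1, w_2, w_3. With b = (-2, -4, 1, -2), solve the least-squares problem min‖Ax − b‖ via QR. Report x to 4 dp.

e_1 = w_1/‖w_1‖ = (-3, -2, -1, -3)/4.7958 = (-0.6255, -0.4170, -0.2085, -0.6255).
r_{12} = e_1·w_2 = -0.6255.
u_2 = w_2 + 0.6255·e_1 = (-0.3913, -2.2609, 0.8696, 1.6087).
‖u_2‖ = 2.9341, so e_2 = (-0.1334, -0.7706, 0.2964, 0.5483).
r_{13} = e_1·w_3 = 0.8341; r_{23} = e_2·w_3 = -4.2529.
u_3 = w_3 − 0.8341·e_1 + 4.2529·e_2 = (-0.0455, 0.0707, 0.4343, -0.1465).
‖u_3‖ = 0.4660, so e_3 = (-0.0975, 0.1517, 0.9320, -0.3143).
Qᵀb = (3.9618, 2.5488, 1.1488).
Back-substitute: x_3 = 1.1488/0.4660 = 2.4651.
x_2 = (2.5488 + 4.2529·2.4651)/2.9341 = 4.4419.
x_1 = (3.9618 + 0.6255·4.4419 − 0.8341·2.4651)/4.7958 = 0.9767.

x = (0.9767, 4.4419, 2.4651)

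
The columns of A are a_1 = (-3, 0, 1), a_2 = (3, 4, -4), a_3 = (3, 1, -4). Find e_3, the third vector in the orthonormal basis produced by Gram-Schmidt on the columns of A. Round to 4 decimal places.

a_1 = (-3, 0, 1); ‖a_1‖ = 3.1623, so e_1 = (-0.9487, 0.0000, 0.3162).
e_1·a_2 = (-0.9487)·3 + 0.0000·4 + 0.3162·(-4) = -4.1110.
u_2 = a_2 + 4.1110·e_1 = (-0.9000, 4.0000, -2.7000).
‖u_2‖ = 4.9092, so e_2 = (-0.1833, 0.8148, -0.5500).
e_1·a_3 = (-0.9487)·3 + 0.0000·1 + 0.3162·(-4) = -4.1110; e_2·a_3 = (-0.1833)·3 + 0.8148·1 + (-0.5500)·(-4) = 2.4648.
u_3 = a_3 + 4.1110·e_1 − 2.4648·e_2 = (-0.4481, -1.0083, -1.3444).
‖u_3‖ = 1.7392, so e_3 = (-0.2577, -0.5797, -0.7730).

e_3 = (-0.2577, -0.5797, -0.7730)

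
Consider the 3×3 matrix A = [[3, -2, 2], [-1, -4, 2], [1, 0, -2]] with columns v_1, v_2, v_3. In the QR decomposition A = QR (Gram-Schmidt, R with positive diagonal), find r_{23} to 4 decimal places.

r_{23} = -2.6260

v_1 = (3, -1, 1); ‖v_1‖ = 3.3166, so q_1 = (0.9045, -0.3015, 0.3015).
q_1·v_2 = 0.9045·(-2) + (-0.3015)·(-4) + 0.3015·0 = -0.6030.
u_2 = v_2 + 0.6030·q_1 = (-1.4545, -4.1818, 0.1818).
‖u_2‖ = 4.4313, so q_2 = (-0.3282, -0.9437, 0.0410).
r_{23} = q_2·v_3 = -2.6260.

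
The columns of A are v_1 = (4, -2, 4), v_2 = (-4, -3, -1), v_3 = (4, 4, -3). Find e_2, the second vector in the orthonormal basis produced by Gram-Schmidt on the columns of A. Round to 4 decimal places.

e_2 = (-0.5392, -0.8332, 0.1225)

e_1 = v_1/‖v_1‖ = (4, -2, 4)/6.0000 = (0.6667, -0.3333, 0.6667).
r_{12} = e_1·v_2 = -2.3333.
u_2 = v_2 + 2.3333·e_1 = (-2.4444, -3.7778, 0.5556).
‖u_2‖ = 4.5338, so e_2 = (-0.5392, -0.8332, 0.1225).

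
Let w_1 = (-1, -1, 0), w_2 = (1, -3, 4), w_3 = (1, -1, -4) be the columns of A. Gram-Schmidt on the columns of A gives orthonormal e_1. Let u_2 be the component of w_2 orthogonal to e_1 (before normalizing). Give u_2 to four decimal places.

w_1 = (-1, -1, 0); ‖w_1‖ = 1.4142, so e_1 = (-0.7071, -0.7071, 0.0000).
e_1·w_2 = (-0.7071)·1 + (-0.7071)·(-3) + 0.0000·4 = 1.4142.
u_2 = w_2 − 1.4142·e_1 = (2.0000, -2.0000, 4.0000).

u_2 = (2.0000, -2.0000, 4.0000)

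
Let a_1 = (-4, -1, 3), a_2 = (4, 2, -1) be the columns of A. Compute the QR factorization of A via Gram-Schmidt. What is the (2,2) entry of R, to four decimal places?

a_1 = (-4, -1, 3); ‖a_1‖ = 5.0990, so e_1 = (-0.7845, -0.1961, 0.5883).
e_1·a_2 = (-0.7845)·4 + (-0.1961)·2 + 0.5883·(-1) = -4.1184.
u_2 = a_2 + 4.1184·e_1 = (0.7692, 1.1923, 1.4231).
r_{22} = ‖u_2‖ = 2.0096.

r_{22} = 2.0096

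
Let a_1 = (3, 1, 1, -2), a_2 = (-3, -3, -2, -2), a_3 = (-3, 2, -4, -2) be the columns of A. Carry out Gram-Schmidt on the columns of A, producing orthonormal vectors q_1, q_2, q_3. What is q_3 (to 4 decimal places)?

a_1 = (3, 1, 1, -2); ‖a_1‖ = 3.8730, so q_1 = (0.7746, 0.2582, 0.2582, -0.5164).
q_1·a_2 = 0.7746·(-3) + 0.2582·(-3) + 0.2582·(-2) + (-0.5164)·(-2) = -2.5820.
u_2 = a_2 + 2.5820·q_1 = (-1.0000, -2.3333, -1.3333, -3.3333).
‖u_2‖ = 4.3970, so q_2 = (-0.2274, -0.5307, -0.3032, -0.7581).
q_1·a_3 = 0.7746·(-3) + 0.2582·2 + 0.2582·(-4) + (-0.5164)·(-2) = -1.8074; q_2·a_3 = (-0.2274)·(-3) + (-0.5307)·2 + (-0.3032)·(-4) + (-0.7581)·(-2) = 2.3501.
u_3 = a_3 + 1.8074·q_1 − 2.3501·q_2 = (-1.0655, 3.7138, -2.8207, -1.1517).
‖u_3‖ = 4.9204, so q_3 = (-0.2166, 0.7548, -0.5733, -0.2341).

q_3 = (-0.2166, 0.7548, -0.5733, -0.2341)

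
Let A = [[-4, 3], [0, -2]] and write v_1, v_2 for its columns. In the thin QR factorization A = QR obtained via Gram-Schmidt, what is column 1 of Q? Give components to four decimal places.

v_1 = (-4, 0); ‖v_1‖ = 4.0000, so q_1 = (-1.0000, 0.0000).

q_1 = (-1.0000, 0.0000)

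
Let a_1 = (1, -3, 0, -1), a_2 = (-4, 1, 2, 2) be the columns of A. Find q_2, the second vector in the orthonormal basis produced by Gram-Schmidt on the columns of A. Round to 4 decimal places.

q_2 = (-0.7577, -0.3464, 0.4762, 0.2814)

a_1 = (1, -3, 0, -1); ‖a_1‖ = 3.3166, so q_1 = (0.3015, -0.9045, 0.0000, -0.3015).
q_1·a_2 = 0.3015·(-4) + (-0.9045)·1 + 0.0000·2 + (-0.3015)·2 = -2.7136.
u_2 = a_2 + 2.7136·q_1 = (-3.1818, -1.4545, 2.0000, 1.1818).
‖u_2‖ = 4.1996, so q_2 = (-0.7577, -0.3464, 0.4762, 0.2814).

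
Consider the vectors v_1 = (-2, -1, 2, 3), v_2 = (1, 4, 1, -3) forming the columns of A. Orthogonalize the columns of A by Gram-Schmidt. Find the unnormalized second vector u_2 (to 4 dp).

u_2 = (-0.4444, 3.2778, 2.4444, -0.8333)

v_1 = (-2, -1, 2, 3); ‖v_1‖ = 4.2426, so e_1 = (-0.4714, -0.2357, 0.4714, 0.7071).
e_1·v_2 = (-0.4714)·1 + (-0.2357)·4 + 0.4714·1 + 0.7071·(-3) = -3.0641.
u_2 = v_2 + 3.0641·e_1 = (-0.4444, 3.2778, 2.4444, -0.8333).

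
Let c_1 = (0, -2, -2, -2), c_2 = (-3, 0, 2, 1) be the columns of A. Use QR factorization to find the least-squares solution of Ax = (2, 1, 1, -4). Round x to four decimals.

c_1 = (0, -2, -2, -2); ‖c_1‖ = 3.4641, so e_1 = (0.0000, -0.5774, -0.5774, -0.5774).
e_1·c_2 = 0.0000·(-3) + (-0.5774)·0 + (-0.5774)·2 + (-0.5774)·1 = -1.7321.
u_2 = c_2 + 1.7321·e_1 = (-3.0000, -1.0000, 1.0000, 0.0000).
‖u_2‖ = 3.3166, so e_2 = (-0.9045, -0.3015, 0.3015, 0.0000).
Qᵀb = (1.1547, -1.8091).
Back-substitute: x_2 = -1.8091/3.3166 = -0.5455.
x_1 = (1.1547 + 1.7321·(-0.5455))/3.4641 = 0.0606.

x = (0.0606, -0.5455)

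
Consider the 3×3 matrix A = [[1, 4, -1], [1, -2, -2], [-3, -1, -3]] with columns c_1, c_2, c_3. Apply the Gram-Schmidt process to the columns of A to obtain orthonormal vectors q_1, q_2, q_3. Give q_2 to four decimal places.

q_2 = (0.8193, -0.5672, 0.0840)

c_1 = (1, 1, -3); ‖c_1‖ = 3.3166, so q_1 = (0.3015, 0.3015, -0.9045).
q_1·c_2 = 0.3015·4 + 0.3015·(-2) + (-0.9045)·(-1) = 1.5076.
u_2 = c_2 − 1.5076·q_1 = (3.5455, -2.4545, 0.3636).
‖u_2‖ = 4.3275, so q_2 = (0.8193, -0.5672, 0.0840).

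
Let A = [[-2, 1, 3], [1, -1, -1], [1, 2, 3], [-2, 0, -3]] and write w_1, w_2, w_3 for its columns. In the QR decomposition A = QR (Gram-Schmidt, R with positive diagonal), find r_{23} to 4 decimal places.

r_{23} = 4.1993

e_1 = w_1/‖w_1‖ = (-2, 1, 1, -2)/3.1623 = (-0.6325, 0.3162, 0.3162, -0.6325).
r_{12} = e_1·w_2 = -0.3162.
u_2 = w_2 + 0.3162·e_1 = (0.8000, -0.9000, 2.1000, -0.2000).
‖u_2‖ = 2.4290, so e_2 = (0.3294, -0.3705, 0.8646, -0.0823).
r_{23} = e_2·w_3 = 4.1993.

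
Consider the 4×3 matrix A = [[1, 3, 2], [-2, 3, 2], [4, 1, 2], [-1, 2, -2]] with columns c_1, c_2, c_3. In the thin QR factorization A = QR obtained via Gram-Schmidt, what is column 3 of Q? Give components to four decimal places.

e_3 = (0.0901, 0.4875, 0.0041, -0.8685)

e_1 = c_1/‖c_1‖ = (1, -2, 4, -1)/4.6904 = (0.2132, -0.4264, 0.8528, -0.2132).
r_{12} = e_1·c_2 = -0.2132.
u_2 = c_2 + 0.2132·e_1 = (3.0455, 2.9091, 1.1818, 1.9545).
‖u_2‖ = 4.7911, so e_2 = (0.6356, 0.6072, 0.2467, 0.4080).
r_{13} = e_1·c_3 = 1.7056; r_{23} = e_2·c_3 = 2.1631.
u_3 = c_3 − 1.7056·e_1 − 2.1631·e_2 = (0.2614, 1.4139, 0.0119, -2.5188).
‖u_3‖ = 2.9003, so e_3 = (0.0901, 0.4875, 0.0041, -0.8685).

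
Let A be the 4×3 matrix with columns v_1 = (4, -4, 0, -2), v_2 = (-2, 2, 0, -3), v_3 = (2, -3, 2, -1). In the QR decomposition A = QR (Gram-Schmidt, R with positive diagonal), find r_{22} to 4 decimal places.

e_1 = v_1/‖v_1‖ = (4, -4, 0, -2)/6.0000 = (0.6667, -0.6667, 0.0000, -0.3333).
r_{12} = e_1·v_2 = -1.6667.
u_2 = v_2 + 1.6667·e_1 = (-0.8889, 0.8889, 0.0000, -3.5556).
r_{22} = ‖u_2‖ = 3.7712.

r_{22} = 3.7712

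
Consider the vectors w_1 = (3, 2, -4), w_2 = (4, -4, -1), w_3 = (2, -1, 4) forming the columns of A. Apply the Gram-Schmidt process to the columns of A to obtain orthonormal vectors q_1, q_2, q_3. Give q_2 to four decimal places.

w_1 = (3, 2, -4); ‖w_1‖ = 5.3852, so q_1 = (0.5571, 0.3714, -0.7428).
q_1·w_2 = 0.5571·4 + 0.3714·(-4) + (-0.7428)·(-1) = 1.4856.
u_2 = w_2 − 1.4856·q_1 = (3.1724, -4.5517, 0.1034).
‖u_2‖ = 5.5492, so q_2 = (0.5717, -0.8203, 0.0186).

q_2 = (0.5717, -0.8203, 0.0186)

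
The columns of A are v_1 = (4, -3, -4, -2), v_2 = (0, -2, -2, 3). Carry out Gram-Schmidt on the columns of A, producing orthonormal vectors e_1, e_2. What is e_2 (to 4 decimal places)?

e_2 = (-0.1802, -0.3716, -0.3266, 0.8502)

e_1 = v_1/‖v_1‖ = (4, -3, -4, -2)/6.7082 = (0.5963, -0.4472, -0.5963, -0.2981).
r_{12} = e_1·v_2 = 1.1926.
u_2 = v_2 − 1.1926·e_1 = (-0.7111, -1.4667, -1.2889, 3.3556).
‖u_2‖ = 3.9469, so e_2 = (-0.1802, -0.3716, -0.3266, 0.8502).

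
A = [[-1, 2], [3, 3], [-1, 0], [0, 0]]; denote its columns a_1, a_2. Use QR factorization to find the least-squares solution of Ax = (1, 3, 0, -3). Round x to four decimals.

a_1 = (-1, 3, -1, 0); ‖a_1‖ = 3.3166, so q_1 = (-0.3015, 0.9045, -0.3015, 0.0000).
q_1·a_2 = (-0.3015)·2 + 0.9045·3 + (-0.3015)·0 + 0.0000·0 = 2.1106.
u_2 = a_2 − 2.1106·q_1 = (2.6364, 1.0909, 0.6364, 0.0000).
‖u_2‖ = 2.9233, so q_2 = (0.9019, 0.3732, 0.2177, 0.0000).
Qᵀb = (2.4121, 2.0214).
Back-substitute: x_2 = 2.0214/2.9233 = 0.6915.
x_1 = (2.4121 − 2.1106·0.6915)/3.3166 = 0.2872.

x = (0.2872, 0.6915)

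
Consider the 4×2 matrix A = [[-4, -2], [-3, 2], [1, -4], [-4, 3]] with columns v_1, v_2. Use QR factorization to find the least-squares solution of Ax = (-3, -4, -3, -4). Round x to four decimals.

x = (1.0025, 0.3647)

v_1 = (-4, -3, 1, -4); ‖v_1‖ = 6.4807, so q_1 = (-0.6172, -0.4629, 0.1543, -0.6172).
q_1·v_2 = (-0.6172)·(-2) + (-0.4629)·2 + 0.1543·(-4) + (-0.6172)·3 = -2.1602.
u_2 = v_2 + 2.1602·q_1 = (-3.3333, 1.0000, -3.6667, 1.6667).
‖u_2‖ = 5.3229, so q_2 = (-0.6262, 0.1879, -0.6888, 0.3131).
Qᵀb = (5.7092, 1.9413).
Back-substitute: x_2 = 1.9413/5.3229 = 0.3647.
x_1 = (5.7092 + 2.1602·0.3647)/6.4807 = 1.0025.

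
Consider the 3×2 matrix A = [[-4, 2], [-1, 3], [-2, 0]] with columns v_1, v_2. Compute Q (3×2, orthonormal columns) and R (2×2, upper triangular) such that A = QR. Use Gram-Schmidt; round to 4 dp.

Q = [[-0.8729, -0.0354], [-0.2182, 0.9204], [-0.4364, -0.3894]], R = [[4.5826, -2.4004], [0.0000, 2.6904]]

v_1 = (-4, -1, -2); ‖v_1‖ = 4.5826, so e_1 = (-0.8729, -0.2182, -0.4364).
e_1·v_2 = (-0.8729)·2 + (-0.2182)·3 + (-0.4364)·0 = -2.4004.
u_2 = v_2 + 2.4004·e_1 = (-0.0952, 2.4762, -1.0476).
‖u_2‖ = 2.6904, so e_2 = (-0.0354, 0.9204, -0.3894).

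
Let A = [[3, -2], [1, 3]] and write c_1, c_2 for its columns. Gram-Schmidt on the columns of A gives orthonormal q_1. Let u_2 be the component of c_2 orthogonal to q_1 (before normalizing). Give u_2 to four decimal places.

c_1 = (3, 1); ‖c_1‖ = 3.1623, so q_1 = (0.9487, 0.3162).
q_1·c_2 = 0.9487·(-2) + 0.3162·3 = -0.9487.
u_2 = c_2 + 0.9487·q_1 = (-1.1000, 3.3000).

u_2 = (-1.1000, 3.3000)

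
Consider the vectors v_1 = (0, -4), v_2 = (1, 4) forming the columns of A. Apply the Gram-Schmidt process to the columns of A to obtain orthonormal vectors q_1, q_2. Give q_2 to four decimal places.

v_1 = (0, -4); ‖v_1‖ = 4.0000, so q_1 = (0.0000, -1.0000).
q_1·v_2 = 0.0000·1 + (-1.0000)·4 = -4.0000.
u_2 = v_2 + 4.0000·q_1 = (1.0000, 0.0000).
‖u_2‖ = 1.0000, so q_2 = (1.0000, 0.0000).

q_2 = (1.0000, 0.0000)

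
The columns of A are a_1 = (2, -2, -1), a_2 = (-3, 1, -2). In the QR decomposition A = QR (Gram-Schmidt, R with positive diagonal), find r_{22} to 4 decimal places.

r_{22} = 3.1623

a_1 = (2, -2, -1); ‖a_1‖ = 3.0000, so q_1 = (0.6667, -0.6667, -0.3333).
q_1·a_2 = 0.6667·(-3) + (-0.6667)·1 + (-0.3333)·(-2) = -2.0000.
u_2 = a_2 + 2.0000·q_1 = (-1.6667, -0.3333, -2.6667).
r_{22} = ‖u_2‖ = 3.1623.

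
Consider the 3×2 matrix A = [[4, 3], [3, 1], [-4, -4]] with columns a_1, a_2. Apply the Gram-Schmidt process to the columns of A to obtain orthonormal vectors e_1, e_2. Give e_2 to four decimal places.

e_2 = (-0.0152, -0.7925, -0.6096)

e_1 = a_1/‖a_1‖ = (4, 3, -4)/6.4031 = (0.6247, 0.4685, -0.6247).
r_{12} = e_1·a_2 = 4.8414.
u_2 = a_2 − 4.8414·e_1 = (-0.0244, -1.2683, -0.9756).
‖u_2‖ = 1.6003, so e_2 = (-0.0152, -0.7925, -0.6096).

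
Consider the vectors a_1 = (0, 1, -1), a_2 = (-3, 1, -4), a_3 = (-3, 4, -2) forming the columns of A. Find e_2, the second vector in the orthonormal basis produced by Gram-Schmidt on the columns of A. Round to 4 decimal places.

a_1 = (0, 1, -1); ‖a_1‖ = 1.4142, so e_1 = (0.0000, 0.7071, -0.7071).
e_1·a_2 = 0.0000·(-3) + 0.7071·1 + (-0.7071)·(-4) = 3.5355.
u_2 = a_2 − 3.5355·e_1 = (-3.0000, -1.5000, -1.5000).
‖u_2‖ = 3.6742, so e_2 = (-0.8165, -0.4082, -0.4082).

e_2 = (-0.8165, -0.4082, -0.4082)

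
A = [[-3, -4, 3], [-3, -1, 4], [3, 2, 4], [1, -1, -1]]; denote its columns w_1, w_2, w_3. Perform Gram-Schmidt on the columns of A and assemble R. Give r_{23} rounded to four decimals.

w_1 = (-3, -3, 3, 1); ‖w_1‖ = 5.2915, so q_1 = (-0.5669, -0.5669, 0.5669, 0.1890).
q_1·w_2 = (-0.5669)·(-4) + (-0.5669)·(-1) + 0.5669·2 + 0.1890·(-1) = 3.7796.
u_2 = w_2 − 3.7796·q_1 = (-1.8571, 1.1429, -0.1429, -1.7143).
‖u_2‖ = 2.7775, so q_2 = (-0.6686, 0.4115, -0.0514, -0.6172).
r_{23} = q_2·w_3 = 0.0514.

r_{23} = 0.0514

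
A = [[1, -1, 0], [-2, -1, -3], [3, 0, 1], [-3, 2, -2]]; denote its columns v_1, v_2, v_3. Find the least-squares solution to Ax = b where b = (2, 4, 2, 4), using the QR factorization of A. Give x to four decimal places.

v_1 = (1, -2, 3, -3); ‖v_1‖ = 4.7958, so q_1 = (0.2085, -0.4170, 0.6255, -0.6255).
q_1·v_2 = 0.2085·(-1) + (-0.4170)·(-1) + 0.6255·0 + (-0.6255)·2 = -1.0426.
u_2 = v_2 + 1.0426·q_1 = (-0.7826, -1.4348, 0.6522, 1.3478).
‖u_2‖ = 2.2165, so q_2 = (-0.3531, -0.6473, 0.2942, 0.6081).
q_1·v_3 = 0.2085·0 + (-0.4170)·(-3) + 0.6255·1 + (-0.6255)·(-2) = 3.1277; q_2·v_3 = (-0.3531)·0 + (-0.6473)·(-3) + 0.2942·1 + 0.6081·(-2) = 1.0200.
u_3 = v_3 − 3.1277·q_1 − 1.0200·q_2 = (-0.2920, -1.0354, -1.2566, -0.6637).
‖u_3‖ = 1.7824, so q_3 = (-0.1638, -0.5809, -0.7050, -0.3724).
Qᵀb = (-2.5022, -0.2746, -5.5508).
Back-substitute: x_3 = -5.5508/1.7824 = -3.1142.
x_2 = (-0.2746 − 1.0200·(-3.1142))/2.2165 = 1.3092.
x_1 = (-2.5022 + 1.0426·1.3092 − 3.1277·(-3.1142))/4.7958 = 1.7939.

x = (1.7939, 1.3092, -3.1142)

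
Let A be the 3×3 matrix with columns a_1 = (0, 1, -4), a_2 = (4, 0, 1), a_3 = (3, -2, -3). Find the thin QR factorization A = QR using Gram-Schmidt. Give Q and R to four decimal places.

a_1 = (0, 1, -4); ‖a_1‖ = 4.1231, so q_1 = (0.0000, 0.2425, -0.9701).
q_1·a_2 = 0.0000·4 + 0.2425·0 + (-0.9701)·1 = -0.9701.
u_2 = a_2 + 0.9701·q_1 = (4.0000, 0.2353, 0.0588).
‖u_2‖ = 4.0073, so q_2 = (0.9982, 0.0587, 0.0147).
q_1·a_3 = 0.0000·3 + 0.2425·(-2) + (-0.9701)·(-3) = 2.4254; q_2·a_3 = 0.9982·3 + 0.0587·(-2) + 0.0147·(-3) = 2.8330.
u_3 = a_3 − 2.4254·q_1 − 2.8330·q_2 = (0.1722, -2.7546, -0.6886).
‖u_3‖ = 2.8446, so q_3 = (0.0605, -0.9684, -0.2421).

Q = [[0.0000, 0.9982, 0.0605], [0.2425, 0.0587, -0.9684], [-0.9701, 0.0147, -0.2421]], R = [[4.1231, -0.9701, 2.4254], [0.0000, 4.0073, 2.8330], [0.0000, 0.0000, 2.8446]]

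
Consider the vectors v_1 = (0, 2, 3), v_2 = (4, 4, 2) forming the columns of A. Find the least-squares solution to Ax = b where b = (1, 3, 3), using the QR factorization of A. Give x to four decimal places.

v_1 = (0, 2, 3); ‖v_1‖ = 3.6056, so q_1 = (0.0000, 0.5547, 0.8321).
q_1·v_2 = 0.0000·4 + 0.5547·4 + 0.8321·2 = 3.8829.
u_2 = v_2 − 3.8829·q_1 = (4.0000, 1.8462, -1.2308).
‖u_2‖ = 4.5742, so q_2 = (0.8745, 0.4036, -0.2691).
Qᵀb = (4.1603, 1.2781).
Back-substitute: x_2 = 1.2781/4.5742 = 0.2794.
x_1 = (4.1603 − 3.8829·0.2794)/3.6056 = 0.8529.

x = (0.8529, 0.2794)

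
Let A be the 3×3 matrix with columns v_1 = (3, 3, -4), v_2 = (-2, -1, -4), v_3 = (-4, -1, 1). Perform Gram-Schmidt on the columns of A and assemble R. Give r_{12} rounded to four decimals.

v_1 = (3, 3, -4); ‖v_1‖ = 5.8310, so e_1 = (0.5145, 0.5145, -0.6860).
r_{12} = e_1·v_2 = 1.2005.

r_{12} = 1.2005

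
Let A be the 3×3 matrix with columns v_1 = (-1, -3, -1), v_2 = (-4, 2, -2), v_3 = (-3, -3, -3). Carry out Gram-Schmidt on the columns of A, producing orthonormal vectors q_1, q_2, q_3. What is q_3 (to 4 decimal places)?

v_1 = (-1, -3, -1); ‖v_1‖ = 3.3166, so q_1 = (-0.3015, -0.9045, -0.3015).
q_1·v_2 = (-0.3015)·(-4) + (-0.9045)·2 + (-0.3015)·(-2) = 0.0000.
u_2 = v_2 + 0.0000·q_1 = (-4.0000, 2.0000, -2.0000).
‖u_2‖ = 4.8990, so q_2 = (-0.8165, 0.4082, -0.4082).
q_1·v_3 = (-0.3015)·(-3) + (-0.9045)·(-3) + (-0.3015)·(-3) = 4.5227; q_2·v_3 = (-0.8165)·(-3) + 0.4082·(-3) + (-0.4082)·(-3) = 2.4495.
u_3 = v_3 − 4.5227·q_1 − 2.4495·q_2 = (0.3636, 0.0909, -0.6364).
‖u_3‖ = 0.7385, so q_3 = (0.4924, 0.1231, -0.8616).

q_3 = (0.4924, 0.1231, -0.8616)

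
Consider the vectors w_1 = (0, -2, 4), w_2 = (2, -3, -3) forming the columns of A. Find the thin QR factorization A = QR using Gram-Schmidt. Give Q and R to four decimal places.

Q = [[0.0000, 0.4450], [-0.4472, -0.8010], [0.8944, -0.4005]], R = [[4.4721, -1.3416], [0.0000, 4.4944]]

w_1 = (0, -2, 4); ‖w_1‖ = 4.4721, so q_1 = (0.0000, -0.4472, 0.8944).
q_1·w_2 = 0.0000·2 + (-0.4472)·(-3) + 0.8944·(-3) = -1.3416.
u_2 = w_2 + 1.3416·q_1 = (2.0000, -3.6000, -1.8000).
‖u_2‖ = 4.4944, so q_2 = (0.4450, -0.8010, -0.4005).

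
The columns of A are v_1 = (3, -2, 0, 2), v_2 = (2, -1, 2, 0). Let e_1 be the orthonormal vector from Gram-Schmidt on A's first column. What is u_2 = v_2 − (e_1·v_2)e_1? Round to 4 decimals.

v_1 = (3, -2, 0, 2); ‖v_1‖ = 4.1231, so e_1 = (0.7276, -0.4851, 0.0000, 0.4851).
e_1·v_2 = 0.7276·2 + (-0.4851)·(-1) + 0.0000·2 + 0.4851·0 = 1.9403.
u_2 = v_2 − 1.9403·e_1 = (0.5882, -0.0588, 2.0000, -0.9412).

u_2 = (0.5882, -0.0588, 2.0000, -0.9412)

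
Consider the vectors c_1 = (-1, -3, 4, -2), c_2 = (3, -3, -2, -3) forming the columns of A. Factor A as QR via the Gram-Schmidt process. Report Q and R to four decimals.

Q = [[-0.1826, 0.5677], [-0.5477, -0.4710], [0.7303, -0.4590], [-0.3651, -0.4952]], R = [[5.4772, 0.7303], [0.0000, 5.5197]]

e_1 = c_1/‖c_1‖ = (-1, -3, 4, -2)/5.4772 = (-0.1826, -0.5477, 0.7303, -0.3651).
r_{12} = e_1·c_2 = 0.7303.
u_2 = c_2 − 0.7303·e_1 = (3.1333, -2.6000, -2.5333, -2.7333).
‖u_2‖ = 5.5197, so e_2 = (0.5677, -0.4710, -0.4590, -0.4952).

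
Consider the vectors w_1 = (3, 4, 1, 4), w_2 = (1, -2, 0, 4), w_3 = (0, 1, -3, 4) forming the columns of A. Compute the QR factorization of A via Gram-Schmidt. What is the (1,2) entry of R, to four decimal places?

r_{12} = 1.6973

e_1 = w_1/‖w_1‖ = (3, 4, 1, 4)/6.4807 = (0.4629, 0.6172, 0.1543, 0.6172).
r_{12} = e_1·w_2 = 1.6973.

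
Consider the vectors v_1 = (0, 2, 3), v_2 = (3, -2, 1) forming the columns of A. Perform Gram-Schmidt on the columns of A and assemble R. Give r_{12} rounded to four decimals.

e_1 = v_1/‖v_1‖ = (0, 2, 3)/3.6056 = (0.0000, 0.5547, 0.8321).
r_{12} = e_1·v_2 = -0.2774.

r_{12} = -0.2774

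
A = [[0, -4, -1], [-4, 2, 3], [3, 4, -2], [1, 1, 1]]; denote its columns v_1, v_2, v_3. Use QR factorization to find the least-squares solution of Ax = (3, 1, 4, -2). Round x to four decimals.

x = (-1.4011, 0.4882, -2.3522)

v_1 = (0, -4, 3, 1); ‖v_1‖ = 5.0990, so e_1 = (0.0000, -0.7845, 0.5883, 0.1961).
e_1·v_2 = 0.0000·(-4) + (-0.7845)·2 + 0.5883·4 + 0.1961·1 = 0.9806.
u_2 = v_2 − 0.9806·e_1 = (-4.0000, 2.7692, 3.4231, 0.8077).
‖u_2‖ = 6.0032, so e_2 = (-0.6663, 0.4613, 0.5702, 0.1345).
e_1·v_3 = 0.0000·(-1) + (-0.7845)·3 + 0.5883·(-2) + 0.1961·1 = -3.3340; e_2·v_3 = (-0.6663)·(-1) + 0.4613·3 + 0.5702·(-2) + 0.1345·1 = 1.0443.
u_3 = v_3 + 3.3340·e_1 − 1.0443·e_2 = (-0.3042, -0.0971, -0.6339, 1.5133).
‖u_3‖ = 1.6715, so e_3 = (-0.1820, -0.0581, -0.3793, 0.9054).
Qᵀb = (1.1767, 0.4741, -3.9317).
Back-substitute: x_3 = -3.9317/1.6715 = -2.3522.
x_2 = (0.4741 − 1.0443·(-2.3522))/6.0032 = 0.4882.
x_1 = (1.1767 − 0.9806·0.4882 + 3.3340·(-2.3522))/5.0990 = -1.4011.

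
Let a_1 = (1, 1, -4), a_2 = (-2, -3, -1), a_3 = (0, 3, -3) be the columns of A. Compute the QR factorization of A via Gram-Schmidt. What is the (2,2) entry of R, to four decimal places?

a_1 = (1, 1, -4); ‖a_1‖ = 4.2426, so e_1 = (0.2357, 0.2357, -0.9428).
e_1·a_2 = 0.2357·(-2) + 0.2357·(-3) + (-0.9428)·(-1) = -0.2357.
u_2 = a_2 + 0.2357·e_1 = (-1.9444, -2.9444, -1.2222).
r_{22} = ‖u_2‖ = 3.7342.

r_{22} = 3.7342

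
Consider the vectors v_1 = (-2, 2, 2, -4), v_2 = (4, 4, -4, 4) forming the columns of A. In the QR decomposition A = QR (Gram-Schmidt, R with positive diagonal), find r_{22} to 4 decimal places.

v_1 = (-2, 2, 2, -4); ‖v_1‖ = 5.2915, so q_1 = (-0.3780, 0.3780, 0.3780, -0.7559).
q_1·v_2 = (-0.3780)·4 + 0.3780·4 + 0.3780·(-4) + (-0.7559)·4 = -4.5356.
u_2 = v_2 + 4.5356·q_1 = (2.2857, 5.7143, -2.2857, 0.5714).
r_{22} = ‖u_2‖ = 6.5900.

r_{22} = 6.5900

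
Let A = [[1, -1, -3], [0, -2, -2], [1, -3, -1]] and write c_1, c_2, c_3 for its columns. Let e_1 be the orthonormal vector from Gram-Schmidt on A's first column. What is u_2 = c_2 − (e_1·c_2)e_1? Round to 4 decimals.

c_1 = (1, 0, 1); ‖c_1‖ = 1.4142, so e_1 = (0.7071, 0.0000, 0.7071).
e_1·c_2 = 0.7071·(-1) + 0.0000·(-2) + 0.7071·(-3) = -2.8284.
u_2 = c_2 + 2.8284·e_1 = (1.0000, -2.0000, -1.0000).

u_2 = (1.0000, -2.0000, -1.0000)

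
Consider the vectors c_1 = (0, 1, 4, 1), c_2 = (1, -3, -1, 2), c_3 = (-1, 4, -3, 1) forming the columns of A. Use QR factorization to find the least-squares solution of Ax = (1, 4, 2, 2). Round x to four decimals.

c_1 = (0, 1, 4, 1); ‖c_1‖ = 4.2426, so e_1 = (0.0000, 0.2357, 0.9428, 0.2357).
e_1·c_2 = 0.0000·1 + 0.2357·(-3) + 0.9428·(-1) + 0.2357·2 = -1.1785.
u_2 = c_2 + 1.1785·e_1 = (1.0000, -2.7222, 0.1111, 2.2778).
‖u_2‖ = 3.6893, so e_2 = (0.2711, -0.7379, 0.0301, 0.6174).
e_1·c_3 = 0.0000·(-1) + 0.2357·4 + 0.9428·(-3) + 0.2357·1 = -1.6499; e_2·c_3 = 0.2711·(-1) + (-0.7379)·4 + 0.0301·(-3) + 0.6174·1 = -2.6955.
u_3 = c_3 + 1.6499·e_1 + 2.6955·e_2 = (-0.2694, 2.4000, -1.3633, 3.0531).
‖u_3‖ = 4.1246, so e_3 = (-0.0653, 0.5819, -0.3305, 0.7402).
Qᵀb = (3.2998, -1.3854, 3.0816).
Back-substitute: x_3 = 3.0816/4.1246 = 0.7471.
x_2 = (-1.3854 + 2.6955·0.7471)/3.6893 = 0.1703.
x_1 = (3.2998 + 1.1785·0.1703 + 1.6499·0.7471)/4.2426 = 1.1156.

x = (1.1156, 0.1703, 0.7471)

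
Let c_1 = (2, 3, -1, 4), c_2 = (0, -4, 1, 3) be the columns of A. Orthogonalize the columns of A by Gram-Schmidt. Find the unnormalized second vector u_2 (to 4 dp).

u_2 = (0.0667, -3.9000, 0.9667, 3.1333)

e_1 = c_1/‖c_1‖ = (2, 3, -1, 4)/5.4772 = (0.3651, 0.5477, -0.1826, 0.7303).
r_{12} = e_1·c_2 = -0.1826.
u_2 = c_2 + 0.1826·e_1 = (0.0667, -3.9000, 0.9667, 3.1333).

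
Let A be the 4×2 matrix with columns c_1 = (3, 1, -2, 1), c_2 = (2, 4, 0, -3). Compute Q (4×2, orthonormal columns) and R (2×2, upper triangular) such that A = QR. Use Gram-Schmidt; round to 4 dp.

Q = [[0.7746, 0.1183], [0.2582, 0.6965], [-0.5164, 0.1840], [0.2582, -0.6834]], R = [[3.8730, 1.8074], [0.0000, 5.0728]]

c_1 = (3, 1, -2, 1); ‖c_1‖ = 3.8730, so e_1 = (0.7746, 0.2582, -0.5164, 0.2582).
e_1·c_2 = 0.7746·2 + 0.2582·4 + (-0.5164)·0 + 0.2582·(-3) = 1.8074.
u_2 = c_2 − 1.8074·e_1 = (0.6000, 3.5333, 0.9333, -3.4667).
‖u_2‖ = 5.0728, so e_2 = (0.1183, 0.6965, 0.1840, -0.6834).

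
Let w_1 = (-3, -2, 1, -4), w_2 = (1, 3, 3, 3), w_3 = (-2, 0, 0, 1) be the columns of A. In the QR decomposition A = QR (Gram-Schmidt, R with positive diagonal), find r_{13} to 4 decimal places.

w_1 = (-3, -2, 1, -4); ‖w_1‖ = 5.4772, so e_1 = (-0.5477, -0.3651, 0.1826, -0.7303).
r_{13} = e_1·w_3 = 0.3651.

r_{13} = 0.3651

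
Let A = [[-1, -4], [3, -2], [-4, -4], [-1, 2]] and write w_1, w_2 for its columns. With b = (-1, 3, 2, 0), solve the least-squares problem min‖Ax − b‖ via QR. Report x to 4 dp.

w_1 = (-1, 3, -4, -1); ‖w_1‖ = 5.1962, so e_1 = (-0.1925, 0.5774, -0.7698, -0.1925).
e_1·w_2 = (-0.1925)·(-4) + 0.5774·(-2) + (-0.7698)·(-4) + (-0.1925)·2 = 2.3094.
u_2 = w_2 − 2.3094·e_1 = (-3.5556, -3.3333, -2.2222, 2.4444).
‖u_2‖ = 5.8878, so e_2 = (-0.6039, -0.5661, -0.3774, 0.4152).
Qᵀb = (0.3849, -1.8494).
Back-substitute: x_2 = -1.8494/5.8878 = -0.3141.
x_1 = (0.3849 − 2.3094·(-0.3141))/5.1962 = 0.2137.

x = (0.2137, -0.3141)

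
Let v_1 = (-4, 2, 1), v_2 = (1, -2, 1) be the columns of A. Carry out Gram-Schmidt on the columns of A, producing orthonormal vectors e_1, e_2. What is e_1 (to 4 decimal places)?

e_1 = (-0.8729, 0.4364, 0.2182)

v_1 = (-4, 2, 1); ‖v_1‖ = 4.5826, so e_1 = (-0.8729, 0.4364, 0.2182).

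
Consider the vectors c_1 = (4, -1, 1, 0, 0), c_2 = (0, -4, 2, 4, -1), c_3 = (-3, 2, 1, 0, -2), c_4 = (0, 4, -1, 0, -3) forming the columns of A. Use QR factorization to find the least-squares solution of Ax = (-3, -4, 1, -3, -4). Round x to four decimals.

x = (0.4482, 0.0177, 1.4908, -0.8413)

e_1 = c_1/‖c_1‖ = (4, -1, 1, 0, 0)/4.2426 = (0.9428, -0.2357, 0.2357, 0.0000, 0.0000).
r_{12} = e_1·c_2 = 1.4142.
u_2 = c_2 − 1.4142·e_1 = (-1.3333, -3.6667, 1.6667, 4.0000, -1.0000).
‖u_2‖ = 5.9161, so e_2 = (-0.2254, -0.6198, 0.2817, 0.6761, -0.1690).
r_{13} = e_1·c_3 = -3.0641; r_{23} = e_2·c_3 = 0.0563.
u_3 = c_3 + 3.0641·e_1 − 0.0563·e_2 = (-0.0984, 1.3127, 1.7063, -0.0381, -1.9905).
‖u_3‖ = 2.9339, so e_3 = (-0.0335, 0.4474, 0.5816, -0.0130, -0.6784).
r_{14} = e_1·c_4 = -1.1785; r_{24} = e_2·c_4 = -2.2537; r_{34} = e_3·c_4 = 3.2434.
u_4 = c_4 + 1.1785·e_1 + 2.2537·e_2 − 3.2434·e_3 = (0.7120, 0.8742, -1.9736, 1.5659, -1.1805).
‖u_4‖ = 3.0020, so e_4 = (0.2372, 0.2912, -0.6574, 0.5216, -0.3932).
Qᵀb = (-1.6499, 2.0847, 1.6452, -2.5257).
Back-substitute: x_4 = -2.5257/3.0020 = -0.8413.
x_3 = (1.6452 − 3.2434·(-0.8413))/2.9339 = 1.4908.
x_2 = (2.0847 − 0.0563·1.4908 + 2.2537·(-0.8413))/5.9161 = 0.0177.
x_1 = (-1.6499 − 1.4142·0.0177 + 3.0641·1.4908 + 1.1785·(-0.8413))/4.2426 = 0.4482.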